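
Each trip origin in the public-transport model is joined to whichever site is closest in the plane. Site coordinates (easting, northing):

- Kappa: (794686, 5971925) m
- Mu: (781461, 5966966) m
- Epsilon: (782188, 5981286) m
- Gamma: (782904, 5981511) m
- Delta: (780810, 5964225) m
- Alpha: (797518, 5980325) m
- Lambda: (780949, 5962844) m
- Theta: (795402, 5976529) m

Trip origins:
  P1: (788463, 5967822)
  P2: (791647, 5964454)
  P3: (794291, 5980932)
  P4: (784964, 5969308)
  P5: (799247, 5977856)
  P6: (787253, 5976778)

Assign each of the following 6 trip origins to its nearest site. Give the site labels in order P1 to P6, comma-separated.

Mu, Kappa, Alpha, Mu, Alpha, Gamma

P1 → Mu (d²=49760740.00)
P2 → Kappa (d²=65051362.00)
P3 → Alpha (d²=10781978.00)
P4 → Mu (d²=17755973.00)
P5 → Alpha (d²=9085402.00)
P6 → Gamma (d²=41315090.00)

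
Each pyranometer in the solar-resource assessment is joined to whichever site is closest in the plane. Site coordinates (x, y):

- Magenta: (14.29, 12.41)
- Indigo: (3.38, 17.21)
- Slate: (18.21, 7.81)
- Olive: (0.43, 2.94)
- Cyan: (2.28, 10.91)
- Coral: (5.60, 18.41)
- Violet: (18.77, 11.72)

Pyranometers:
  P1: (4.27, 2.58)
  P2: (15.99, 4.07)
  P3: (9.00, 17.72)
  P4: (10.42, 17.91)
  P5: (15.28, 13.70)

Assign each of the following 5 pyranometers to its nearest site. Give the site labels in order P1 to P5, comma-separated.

P1 → Olive (d²=14.88)
P2 → Slate (d²=18.92)
P3 → Coral (d²=12.04)
P4 → Coral (d²=23.48)
P5 → Magenta (d²=2.64)

Olive, Slate, Coral, Coral, Magenta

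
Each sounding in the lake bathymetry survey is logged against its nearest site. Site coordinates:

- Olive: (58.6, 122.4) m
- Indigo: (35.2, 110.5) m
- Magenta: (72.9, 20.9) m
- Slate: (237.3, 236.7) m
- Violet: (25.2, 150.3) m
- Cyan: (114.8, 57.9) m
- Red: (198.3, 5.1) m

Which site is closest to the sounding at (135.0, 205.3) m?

Squared distances to each site:
Olive: 12709.370; Indigo: 18947.080; Magenta: 37859.770; Slate: 11451.250; Violet: 15081.040; Cyan: 22134.800; Red: 44086.930.
Minimum at Slate.

Slate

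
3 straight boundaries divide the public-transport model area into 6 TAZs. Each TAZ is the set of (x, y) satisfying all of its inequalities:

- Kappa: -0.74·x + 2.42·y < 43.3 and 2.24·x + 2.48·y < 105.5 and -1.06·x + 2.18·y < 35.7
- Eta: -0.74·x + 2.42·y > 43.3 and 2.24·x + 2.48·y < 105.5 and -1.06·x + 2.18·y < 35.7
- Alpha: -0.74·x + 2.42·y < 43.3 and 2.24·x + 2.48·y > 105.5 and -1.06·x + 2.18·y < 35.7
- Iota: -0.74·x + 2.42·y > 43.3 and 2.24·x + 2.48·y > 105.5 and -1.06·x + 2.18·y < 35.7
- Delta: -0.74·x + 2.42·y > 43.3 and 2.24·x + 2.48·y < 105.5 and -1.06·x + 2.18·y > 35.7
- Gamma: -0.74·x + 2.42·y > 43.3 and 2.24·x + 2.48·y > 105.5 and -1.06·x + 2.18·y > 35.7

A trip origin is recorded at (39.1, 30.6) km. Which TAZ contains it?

-0.74·39.1 + 2.42·30.6 = 45.118, which is > 43.3
2.24·39.1 + 2.48·30.6 = 163.472, which is > 105.5
-1.06·39.1 + 2.18·30.6 = 25.262, which is < 35.7
This sign pattern matches Iota.

Iota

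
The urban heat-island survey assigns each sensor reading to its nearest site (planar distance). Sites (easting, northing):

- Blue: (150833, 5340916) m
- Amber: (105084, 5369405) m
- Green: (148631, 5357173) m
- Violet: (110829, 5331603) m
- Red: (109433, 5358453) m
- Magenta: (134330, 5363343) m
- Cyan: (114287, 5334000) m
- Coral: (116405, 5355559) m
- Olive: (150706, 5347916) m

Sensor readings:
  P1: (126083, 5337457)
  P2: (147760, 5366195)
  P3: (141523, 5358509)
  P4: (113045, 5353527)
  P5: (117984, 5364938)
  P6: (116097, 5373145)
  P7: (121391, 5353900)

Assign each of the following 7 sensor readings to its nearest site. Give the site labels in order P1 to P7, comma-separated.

Cyan, Green, Green, Coral, Coral, Amber, Coral

P1 → Cyan (d²=151096465.00)
P2 → Green (d²=82155125.00)
P3 → Green (d²=52308560.00)
P4 → Coral (d²=15418624.00)
P5 → Coral (d²=90458882.00)
P6 → Amber (d²=135273769.00)
P7 → Coral (d²=27612477.00)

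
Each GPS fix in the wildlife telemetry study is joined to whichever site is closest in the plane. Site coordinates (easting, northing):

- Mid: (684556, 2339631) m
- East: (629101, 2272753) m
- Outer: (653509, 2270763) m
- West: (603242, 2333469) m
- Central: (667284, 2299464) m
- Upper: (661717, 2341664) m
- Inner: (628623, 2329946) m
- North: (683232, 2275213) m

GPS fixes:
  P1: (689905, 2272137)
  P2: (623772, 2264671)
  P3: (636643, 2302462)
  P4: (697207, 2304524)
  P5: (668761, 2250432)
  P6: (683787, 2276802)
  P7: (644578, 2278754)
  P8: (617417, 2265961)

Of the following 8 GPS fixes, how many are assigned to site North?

2

P1 → North
P2 → East
P3 → Inner
P4 → Central
P5 → Outer
P6 → North
P7 → Outer
P8 → East
2 of the 8 go to North.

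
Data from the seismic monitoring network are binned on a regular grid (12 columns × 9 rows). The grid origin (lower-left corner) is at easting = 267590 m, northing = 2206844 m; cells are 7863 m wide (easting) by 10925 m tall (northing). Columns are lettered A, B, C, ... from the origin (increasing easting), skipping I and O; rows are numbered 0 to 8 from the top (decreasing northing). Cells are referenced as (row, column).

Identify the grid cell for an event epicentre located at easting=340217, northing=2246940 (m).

Column index: ⌊(340217 − 267590) / 7863⌋ = ⌊9.237⌋ = 9 → column K
Row offset from origin: ⌊(2246940 − 2206844) / 10925⌋ = ⌊3.670⌋ = 3 → row 5 (counted from top)

(5, K)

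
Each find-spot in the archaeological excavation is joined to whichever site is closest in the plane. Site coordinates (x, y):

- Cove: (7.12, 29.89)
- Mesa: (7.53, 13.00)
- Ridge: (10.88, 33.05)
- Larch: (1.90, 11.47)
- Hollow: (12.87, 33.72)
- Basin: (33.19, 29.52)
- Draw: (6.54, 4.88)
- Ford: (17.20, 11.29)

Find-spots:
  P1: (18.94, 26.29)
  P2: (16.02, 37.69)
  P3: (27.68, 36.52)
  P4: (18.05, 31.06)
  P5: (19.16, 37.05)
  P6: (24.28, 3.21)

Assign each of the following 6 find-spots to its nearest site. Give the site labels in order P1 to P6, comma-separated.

Hollow, Hollow, Basin, Hollow, Hollow, Ford

P1 → Hollow (d²=92.05)
P2 → Hollow (d²=25.68)
P3 → Basin (d²=79.36)
P4 → Hollow (d²=33.91)
P5 → Hollow (d²=50.65)
P6 → Ford (d²=115.41)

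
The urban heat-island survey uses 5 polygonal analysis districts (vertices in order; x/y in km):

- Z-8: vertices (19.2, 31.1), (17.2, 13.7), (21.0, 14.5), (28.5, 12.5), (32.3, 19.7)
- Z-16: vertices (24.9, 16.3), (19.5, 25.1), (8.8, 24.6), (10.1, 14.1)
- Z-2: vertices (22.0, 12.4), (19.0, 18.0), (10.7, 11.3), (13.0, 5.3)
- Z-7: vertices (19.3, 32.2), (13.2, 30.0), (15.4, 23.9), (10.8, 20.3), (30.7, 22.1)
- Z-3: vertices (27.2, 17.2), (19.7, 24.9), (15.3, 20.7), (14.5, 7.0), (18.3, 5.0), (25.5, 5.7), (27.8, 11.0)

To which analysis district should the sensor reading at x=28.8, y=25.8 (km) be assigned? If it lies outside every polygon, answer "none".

Cast a ray rightward from (28.8, 25.8). For each polygon, the edges (by vertex number in listed order) whose endpoints lie on opposite sides of y = 25.8, where each meets that height, and whether that is right or left of the point:
Z-8: 1–2 at x≈18.59 (left), 5–1 at x≈25.29 (left) → 0 crossings.
Z-16: no edge straddles that height → 0 crossings.
Z-2: no edge straddles that height → 0 crossings.
Z-7: 2–3 at x≈14.71 (left), 5–1 at x≈26.52 (left) → 0 crossings.
Z-3: no edge straddles that height → 0 crossings.
All counts are even, so the point lies outside every listed polygon.

none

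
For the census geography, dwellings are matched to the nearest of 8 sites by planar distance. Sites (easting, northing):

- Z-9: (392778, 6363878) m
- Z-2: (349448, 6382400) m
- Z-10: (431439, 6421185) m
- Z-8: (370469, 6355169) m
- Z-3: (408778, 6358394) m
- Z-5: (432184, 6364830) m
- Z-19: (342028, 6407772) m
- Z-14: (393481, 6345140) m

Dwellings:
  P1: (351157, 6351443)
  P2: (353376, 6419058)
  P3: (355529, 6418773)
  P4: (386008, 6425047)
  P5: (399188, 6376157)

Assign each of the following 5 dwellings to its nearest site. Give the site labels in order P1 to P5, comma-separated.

P1 → Z-8 (d²=386836420.00)
P2 → Z-19 (d²=256150900.00)
P3 → Z-19 (d²=303299002.00)
P4 → Z-10 (d²=2078890805.00)
P5 → Z-9 (d²=191861941.00)

Z-8, Z-19, Z-19, Z-10, Z-9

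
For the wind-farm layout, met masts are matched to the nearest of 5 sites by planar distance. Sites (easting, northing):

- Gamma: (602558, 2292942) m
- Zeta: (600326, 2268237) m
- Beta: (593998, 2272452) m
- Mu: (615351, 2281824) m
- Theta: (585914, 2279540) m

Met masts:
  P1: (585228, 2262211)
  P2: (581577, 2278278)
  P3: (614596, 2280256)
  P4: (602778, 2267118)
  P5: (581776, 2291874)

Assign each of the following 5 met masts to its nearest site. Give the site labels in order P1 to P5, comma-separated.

Beta, Theta, Mu, Zeta, Theta

P1 → Beta (d²=181790981.00)
P2 → Theta (d²=20402213.00)
P3 → Mu (d²=3028649.00)
P4 → Zeta (d²=7264465.00)
P5 → Theta (d²=169250600.00)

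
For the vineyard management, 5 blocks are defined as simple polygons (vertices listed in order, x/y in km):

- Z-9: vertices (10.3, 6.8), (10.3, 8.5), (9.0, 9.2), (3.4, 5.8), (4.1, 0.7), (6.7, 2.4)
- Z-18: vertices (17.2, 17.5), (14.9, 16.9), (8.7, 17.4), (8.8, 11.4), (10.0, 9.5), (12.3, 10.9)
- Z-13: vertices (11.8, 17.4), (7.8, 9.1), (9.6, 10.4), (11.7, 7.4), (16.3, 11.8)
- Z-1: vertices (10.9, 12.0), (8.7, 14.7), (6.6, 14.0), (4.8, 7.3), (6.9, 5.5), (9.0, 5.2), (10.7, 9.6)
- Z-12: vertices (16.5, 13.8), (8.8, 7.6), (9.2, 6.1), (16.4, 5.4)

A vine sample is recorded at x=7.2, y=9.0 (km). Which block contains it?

Z-1

Cast a ray rightward from (7.2, 9.0). For each polygon, the edges (by vertex number in listed order) whose endpoints lie on opposite sides of y = 9.0, where each meets that height, and whether that is right or left of the point:
Z-9: 2–3 at x≈9.37 (right), 3–4 at x≈8.67 (right) → 2 crossings.
Z-18: no edge straddles that height → 0 crossings.
Z-13: 3–4 at x≈10.58 (right), 4–5 at x≈13.37 (right) → 2 crossings.
Z-1: 3–4 at x≈5.26 (left), 6–7 at x≈10.47 (right) → 1 crossing.
Z-12: 1–2 at x≈10.54 (right), 4–1 at x≈16.44 (right) → 2 crossings.
Only Z-1 has an odd count, so the point is inside Z-1.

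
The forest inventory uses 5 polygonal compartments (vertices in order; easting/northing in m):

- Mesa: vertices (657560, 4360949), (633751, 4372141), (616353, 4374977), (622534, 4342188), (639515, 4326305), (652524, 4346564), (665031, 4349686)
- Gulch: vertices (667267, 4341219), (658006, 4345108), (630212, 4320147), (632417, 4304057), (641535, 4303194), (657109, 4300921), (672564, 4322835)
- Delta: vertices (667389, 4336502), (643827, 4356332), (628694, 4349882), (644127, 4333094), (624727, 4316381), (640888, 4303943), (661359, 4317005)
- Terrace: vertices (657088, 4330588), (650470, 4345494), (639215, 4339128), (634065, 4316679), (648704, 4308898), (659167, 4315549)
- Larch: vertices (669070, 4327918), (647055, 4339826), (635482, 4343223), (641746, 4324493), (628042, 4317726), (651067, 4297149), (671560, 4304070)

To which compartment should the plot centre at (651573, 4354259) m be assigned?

Mesa

Cast a ray rightward from (651573, 4354259). For each polygon, the edges (by vertex number in listed order) whose endpoints lie on opposite sides of northing = 4354259, where each meets that height, and whether that is right or left of the point:
Mesa: 3–4 at easting≈620258.5 (left), 7–1 at easting≈661997.6 (right) → 1 crossing.
Gulch: no edge straddles that height → 0 crossings.
Delta: 1–2 at easting≈646290.1 (left), 2–3 at easting≈638963.3 (left) → 0 crossings.
Terrace: no edge straddles that height → 0 crossings.
Larch: no edge straddles that height → 0 crossings.
Only Mesa has an odd count, so the point is inside Mesa.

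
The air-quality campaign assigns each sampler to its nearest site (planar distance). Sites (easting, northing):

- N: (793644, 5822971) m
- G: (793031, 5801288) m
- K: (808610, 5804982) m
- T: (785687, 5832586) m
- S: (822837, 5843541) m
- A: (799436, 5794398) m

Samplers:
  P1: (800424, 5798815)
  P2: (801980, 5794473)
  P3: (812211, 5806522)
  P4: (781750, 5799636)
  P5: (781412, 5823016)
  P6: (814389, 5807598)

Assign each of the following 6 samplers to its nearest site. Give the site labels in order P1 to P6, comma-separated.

A, A, K, G, T, K

P1 → A (d²=20486033.00)
P2 → A (d²=6477561.00)
P3 → K (d²=15338801.00)
P4 → G (d²=129990065.00)
P5 → T (d²=109860525.00)
P6 → K (d²=40240297.00)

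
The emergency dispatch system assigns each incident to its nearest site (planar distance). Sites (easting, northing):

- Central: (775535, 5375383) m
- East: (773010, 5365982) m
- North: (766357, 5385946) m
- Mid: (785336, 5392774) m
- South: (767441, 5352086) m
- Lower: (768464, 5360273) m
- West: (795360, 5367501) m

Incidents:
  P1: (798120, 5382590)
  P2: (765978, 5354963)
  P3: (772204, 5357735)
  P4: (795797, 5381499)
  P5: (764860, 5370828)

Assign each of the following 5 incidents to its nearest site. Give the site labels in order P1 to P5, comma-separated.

P1 → West (d²=235295521.00)
P2 → South (d²=10417498.00)
P3 → Lower (d²=20429044.00)
P4 → West (d²=196134973.00)
P5 → East (d²=89906216.00)

West, South, Lower, West, East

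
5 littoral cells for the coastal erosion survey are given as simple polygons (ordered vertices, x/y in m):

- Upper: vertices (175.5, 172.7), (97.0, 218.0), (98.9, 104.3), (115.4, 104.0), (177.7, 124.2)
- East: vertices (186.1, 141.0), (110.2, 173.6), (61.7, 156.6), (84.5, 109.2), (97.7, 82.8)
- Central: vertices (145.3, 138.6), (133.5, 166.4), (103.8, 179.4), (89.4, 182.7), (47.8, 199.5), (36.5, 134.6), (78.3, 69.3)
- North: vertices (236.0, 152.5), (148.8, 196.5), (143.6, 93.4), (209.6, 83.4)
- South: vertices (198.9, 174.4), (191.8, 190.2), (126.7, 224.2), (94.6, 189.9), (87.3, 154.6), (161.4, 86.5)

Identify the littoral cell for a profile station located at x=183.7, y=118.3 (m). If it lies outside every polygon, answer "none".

Cast a ray rightward from (183.7, 118.3). For each polygon, the edges (by vertex number in listed order) whose endpoints lie on opposite sides of y = 118.3, where each meets that height, and whether that is right or left of the point:
Upper: 2–3 at x≈98.67 (left), 4–5 at x≈159.50 (left) → 0 crossings.
East: 3–4 at x≈80.12 (left), 5–1 at x≈151.62 (left) → 0 crossings.
Central: 6–7 at x≈46.93 (left), 7–1 at x≈125.67 (left) → 0 crossings.
North: 2–3 at x≈144.86 (left), 4–1 at x≈222.93 (right) → 1 crossing.
South: 5–6 at x≈126.80 (left), 6–1 at x≈174.97 (left) → 0 crossings.
Only North has an odd count, so the point is inside North.

North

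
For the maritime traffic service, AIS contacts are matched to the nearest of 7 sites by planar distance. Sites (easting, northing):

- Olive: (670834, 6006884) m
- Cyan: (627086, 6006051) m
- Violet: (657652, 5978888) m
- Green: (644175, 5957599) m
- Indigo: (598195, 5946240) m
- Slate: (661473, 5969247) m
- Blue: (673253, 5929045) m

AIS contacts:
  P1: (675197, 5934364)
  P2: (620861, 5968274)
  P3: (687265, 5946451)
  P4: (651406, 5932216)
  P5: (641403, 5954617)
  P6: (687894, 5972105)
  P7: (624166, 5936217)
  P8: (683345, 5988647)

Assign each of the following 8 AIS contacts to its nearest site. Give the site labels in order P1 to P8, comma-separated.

P1 → Blue (d²=32070897.00)
P2 → Green (d²=657498221.00)
P3 → Blue (d²=499304980.00)
P4 → Blue (d²=487346650.00)
P5 → Green (d²=16576308.00)
P6 → Slate (d²=706237405.00)
P7 → Indigo (d²=774953370.00)
P8 → Olive (d²=489113290.00)

Blue, Green, Blue, Blue, Green, Slate, Indigo, Olive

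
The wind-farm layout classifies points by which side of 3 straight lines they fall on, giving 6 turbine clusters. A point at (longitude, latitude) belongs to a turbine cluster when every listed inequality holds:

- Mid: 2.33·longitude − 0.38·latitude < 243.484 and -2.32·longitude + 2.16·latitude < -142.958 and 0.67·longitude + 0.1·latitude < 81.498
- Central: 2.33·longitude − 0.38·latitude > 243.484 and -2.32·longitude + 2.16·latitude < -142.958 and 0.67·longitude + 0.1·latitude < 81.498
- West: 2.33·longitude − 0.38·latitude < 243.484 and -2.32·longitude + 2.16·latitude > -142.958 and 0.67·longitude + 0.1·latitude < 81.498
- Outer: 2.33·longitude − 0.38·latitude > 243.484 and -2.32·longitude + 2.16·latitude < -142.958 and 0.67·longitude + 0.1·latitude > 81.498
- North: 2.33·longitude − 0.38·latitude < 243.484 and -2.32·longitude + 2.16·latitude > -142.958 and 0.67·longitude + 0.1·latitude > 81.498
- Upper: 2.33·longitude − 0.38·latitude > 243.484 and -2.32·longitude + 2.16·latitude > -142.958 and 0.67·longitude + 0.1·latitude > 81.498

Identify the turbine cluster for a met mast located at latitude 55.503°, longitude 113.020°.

West

2.33·113.020 − 0.38·55.503 = 242.245, which is < 243.484
-2.32·113.020 + 2.16·55.503 = -142.320, which is > -142.958
0.67·113.020 + 0.1·55.503 = 81.274, which is < 81.498
This sign pattern matches West.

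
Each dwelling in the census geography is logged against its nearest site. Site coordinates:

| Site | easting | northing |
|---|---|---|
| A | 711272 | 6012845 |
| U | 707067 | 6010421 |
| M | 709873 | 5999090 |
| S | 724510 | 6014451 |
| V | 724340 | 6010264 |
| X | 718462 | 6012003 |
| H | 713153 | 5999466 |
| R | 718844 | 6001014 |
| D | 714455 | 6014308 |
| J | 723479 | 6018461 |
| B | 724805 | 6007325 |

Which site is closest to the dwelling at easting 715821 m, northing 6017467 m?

Squared distances to each site:
A: 42056285.000; U: 126278632.000; M: 373092833.000; S: 84594977.000; V: 124456570.000; X: 36830177.000; H: 331154225.000; R: 279839738.000; D: 11845237.000; J: 59633000.000; B: 183572420.000.
Minimum at D.

D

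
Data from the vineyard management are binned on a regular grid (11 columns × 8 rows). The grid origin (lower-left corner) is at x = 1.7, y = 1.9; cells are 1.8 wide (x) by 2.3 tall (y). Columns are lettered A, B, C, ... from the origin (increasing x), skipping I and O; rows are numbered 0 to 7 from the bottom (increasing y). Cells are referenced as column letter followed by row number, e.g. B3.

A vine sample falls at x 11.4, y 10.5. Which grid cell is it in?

F3

Column index: ⌊(11.4 − 1.7) / 1.8⌋ = ⌊5.389⌋ = 5 → column F
Row offset from origin: ⌊(10.5 − 1.9) / 2.3⌋ = ⌊3.739⌋ = 3 → row 3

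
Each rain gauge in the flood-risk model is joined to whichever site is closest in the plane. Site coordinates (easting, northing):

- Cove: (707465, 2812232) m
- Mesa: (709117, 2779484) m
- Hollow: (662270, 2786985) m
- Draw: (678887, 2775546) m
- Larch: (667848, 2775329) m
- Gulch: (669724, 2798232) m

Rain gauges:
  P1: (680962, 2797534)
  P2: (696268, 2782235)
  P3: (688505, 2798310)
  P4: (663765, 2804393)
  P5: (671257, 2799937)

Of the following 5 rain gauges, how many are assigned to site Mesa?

1

P1 → Gulch
P2 → Mesa
P3 → Gulch
P4 → Gulch
P5 → Gulch
1 of the 5 goes to Mesa.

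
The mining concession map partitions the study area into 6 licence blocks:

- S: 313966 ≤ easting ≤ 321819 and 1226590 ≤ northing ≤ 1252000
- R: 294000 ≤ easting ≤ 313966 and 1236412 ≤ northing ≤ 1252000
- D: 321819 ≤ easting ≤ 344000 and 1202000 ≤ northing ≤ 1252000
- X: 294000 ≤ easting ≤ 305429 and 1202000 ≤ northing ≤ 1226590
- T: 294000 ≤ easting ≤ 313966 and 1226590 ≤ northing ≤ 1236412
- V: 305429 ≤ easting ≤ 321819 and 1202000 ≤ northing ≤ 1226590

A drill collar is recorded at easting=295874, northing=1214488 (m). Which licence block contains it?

The point has easting = 295874 and northing = 1214488.
Only X satisfies 294000 ≤ easting ≤ 305429 and 1202000 ≤ northing ≤ 1226590.

X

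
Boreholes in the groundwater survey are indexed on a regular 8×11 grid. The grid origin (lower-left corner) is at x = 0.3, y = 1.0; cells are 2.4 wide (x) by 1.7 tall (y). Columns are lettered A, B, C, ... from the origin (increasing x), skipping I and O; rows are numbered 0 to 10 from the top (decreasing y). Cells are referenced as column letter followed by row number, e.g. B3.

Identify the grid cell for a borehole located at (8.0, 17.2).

Column index: ⌊(8.0 − 0.3) / 2.4⌋ = ⌊3.208⌋ = 3 → column D
Row offset from origin: ⌊(17.2 − 1.0) / 1.7⌋ = ⌊9.529⌋ = 9 → row 1 (counted from top)

D1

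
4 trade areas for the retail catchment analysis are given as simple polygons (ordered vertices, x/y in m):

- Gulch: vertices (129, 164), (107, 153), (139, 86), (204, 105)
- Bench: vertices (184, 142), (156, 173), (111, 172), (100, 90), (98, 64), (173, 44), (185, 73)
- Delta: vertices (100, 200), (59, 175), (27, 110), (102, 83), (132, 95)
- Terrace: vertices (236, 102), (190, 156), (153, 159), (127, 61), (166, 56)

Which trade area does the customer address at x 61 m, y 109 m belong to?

Delta

Cast a ray rightward from (61, 109). For each polygon, the edges (by vertex number in listed order) whose endpoints lie on opposite sides of y = 109, where each meets that height, and whether that is right or left of the point:
Gulch: 2–3 at x≈128.0 (right), 4–1 at x≈198.9 (right) → 2 crossings.
Bench: 3–4 at x≈102.5 (right), 7–1 at x≈184.5 (right) → 2 crossings.
Delta: 3–4 at x≈29.8 (left), 5–1 at x≈127.7 (right) → 1 crossing.
Terrace: 1–2 at x≈230.0 (right), 3–4 at x≈139.7 (right) → 2 crossings.
Only Delta has an odd count, so the point is inside Delta.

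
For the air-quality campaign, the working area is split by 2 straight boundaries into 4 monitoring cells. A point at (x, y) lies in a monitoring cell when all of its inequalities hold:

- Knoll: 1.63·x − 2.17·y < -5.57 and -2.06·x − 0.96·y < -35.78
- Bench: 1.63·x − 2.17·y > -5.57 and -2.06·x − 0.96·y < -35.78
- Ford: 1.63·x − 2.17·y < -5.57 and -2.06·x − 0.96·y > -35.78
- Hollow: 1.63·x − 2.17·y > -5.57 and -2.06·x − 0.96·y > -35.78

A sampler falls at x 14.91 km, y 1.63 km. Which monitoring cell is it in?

1.63·14.91 − 2.17·1.63 = 20.766, which is > -5.57
-2.06·14.91 − 0.96·1.63 = -32.279, which is > -35.78
This sign pattern matches Hollow.

Hollow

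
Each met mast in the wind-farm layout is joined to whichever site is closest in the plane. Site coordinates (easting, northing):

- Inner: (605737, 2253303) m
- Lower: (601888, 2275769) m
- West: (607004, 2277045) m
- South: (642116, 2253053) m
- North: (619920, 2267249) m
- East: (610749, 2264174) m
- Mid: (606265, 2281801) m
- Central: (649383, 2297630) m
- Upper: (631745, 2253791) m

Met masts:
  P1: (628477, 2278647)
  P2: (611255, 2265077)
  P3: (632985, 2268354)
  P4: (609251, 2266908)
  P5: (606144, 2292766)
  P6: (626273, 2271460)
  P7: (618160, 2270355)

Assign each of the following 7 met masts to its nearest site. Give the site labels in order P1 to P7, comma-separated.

North, East, North, East, Mid, North, North

P1 → North (d²=203136653.00)
P2 → East (d²=1071445.00)
P3 → North (d²=171915250.00)
P4 → East (d²=9718760.00)
P5 → Mid (d²=120245866.00)
P6 → North (d²=58093130.00)
P7 → North (d²=12744836.00)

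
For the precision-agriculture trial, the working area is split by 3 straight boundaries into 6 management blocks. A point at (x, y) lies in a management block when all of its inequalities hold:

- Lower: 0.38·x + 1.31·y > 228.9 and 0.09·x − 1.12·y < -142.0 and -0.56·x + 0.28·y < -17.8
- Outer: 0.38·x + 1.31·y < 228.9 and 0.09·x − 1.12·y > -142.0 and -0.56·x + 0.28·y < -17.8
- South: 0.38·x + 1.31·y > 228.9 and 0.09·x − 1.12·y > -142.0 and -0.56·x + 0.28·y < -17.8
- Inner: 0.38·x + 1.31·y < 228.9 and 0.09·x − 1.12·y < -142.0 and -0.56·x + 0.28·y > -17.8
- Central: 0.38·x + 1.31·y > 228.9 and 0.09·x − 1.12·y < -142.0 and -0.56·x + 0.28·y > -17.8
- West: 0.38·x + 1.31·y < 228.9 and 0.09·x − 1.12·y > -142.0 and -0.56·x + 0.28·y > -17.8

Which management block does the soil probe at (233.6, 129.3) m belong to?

South

0.38·233.6 + 1.31·129.3 = 258.151, which is > 228.9
0.09·233.6 − 1.12·129.3 = -123.792, which is > -142.0
-0.56·233.6 + 0.28·129.3 = -94.612, which is < -17.8
This sign pattern matches South.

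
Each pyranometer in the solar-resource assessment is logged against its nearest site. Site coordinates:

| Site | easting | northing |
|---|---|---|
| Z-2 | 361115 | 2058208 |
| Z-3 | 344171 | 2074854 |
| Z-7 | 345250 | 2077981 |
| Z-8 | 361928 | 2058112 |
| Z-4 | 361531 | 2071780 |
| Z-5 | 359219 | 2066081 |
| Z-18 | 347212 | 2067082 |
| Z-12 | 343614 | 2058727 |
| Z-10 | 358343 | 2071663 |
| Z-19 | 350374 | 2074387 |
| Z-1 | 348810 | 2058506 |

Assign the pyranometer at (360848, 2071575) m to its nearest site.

Squared distances to each site:
Z-2: 178747978.000; Z-3: 288874170.000; Z-7: 284334440.000; Z-8: 182418769.000; Z-4: 508514.000; Z-5: 32837677.000; Z-18: 206127545.000; Z-12: 462081860.000; Z-10: 6282769.000; Z-19: 117612020.000; Z-1: 315712205.000.
Minimum at Z-4.

Z-4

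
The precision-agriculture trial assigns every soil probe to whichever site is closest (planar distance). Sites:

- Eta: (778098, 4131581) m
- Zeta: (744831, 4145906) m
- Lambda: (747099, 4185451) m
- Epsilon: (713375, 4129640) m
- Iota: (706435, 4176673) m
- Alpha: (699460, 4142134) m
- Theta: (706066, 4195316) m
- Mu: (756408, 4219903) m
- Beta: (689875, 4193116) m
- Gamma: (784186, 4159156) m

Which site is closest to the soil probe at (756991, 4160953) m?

Zeta

Squared distances to each site:
Eta: 1308219833.000; Zeta: 374277809.000; Lambda: 698003668.000; Epsilon: 2882859425.000; Iota: 2803027536.000; Alpha: 3663970722.000; Theta: 3774171394.000; Mu: 3475442389.000; Beta: 5539016025.000; Gamma: 742797234.000.
Minimum at Zeta.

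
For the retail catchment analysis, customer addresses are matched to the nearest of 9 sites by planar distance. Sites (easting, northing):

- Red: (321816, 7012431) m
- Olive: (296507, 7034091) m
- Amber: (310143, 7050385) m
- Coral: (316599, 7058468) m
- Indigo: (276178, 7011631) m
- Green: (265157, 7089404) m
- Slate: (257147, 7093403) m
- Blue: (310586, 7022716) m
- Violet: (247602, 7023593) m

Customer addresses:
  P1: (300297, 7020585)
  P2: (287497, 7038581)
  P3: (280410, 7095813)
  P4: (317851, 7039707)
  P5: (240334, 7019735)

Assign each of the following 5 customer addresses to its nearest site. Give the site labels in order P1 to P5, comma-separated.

Blue, Olive, Green, Amber, Violet

P1 → Blue (d²=110404682.00)
P2 → Olive (d²=101340200.00)
P3 → Green (d²=273729290.00)
P4 → Amber (d²=173432948.00)
P5 → Violet (d²=67707988.00)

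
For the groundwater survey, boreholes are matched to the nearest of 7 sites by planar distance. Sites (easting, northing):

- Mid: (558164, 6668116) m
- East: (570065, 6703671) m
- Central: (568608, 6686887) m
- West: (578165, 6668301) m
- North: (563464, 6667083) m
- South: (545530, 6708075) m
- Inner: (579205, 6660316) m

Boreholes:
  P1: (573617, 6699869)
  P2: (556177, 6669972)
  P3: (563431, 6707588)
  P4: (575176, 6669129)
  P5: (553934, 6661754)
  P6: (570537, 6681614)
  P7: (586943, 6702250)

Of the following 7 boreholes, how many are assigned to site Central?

1

P1 → East
P2 → Mid
P3 → East
P4 → West
P5 → Mid
P6 → Central
P7 → East
1 of the 7 goes to Central.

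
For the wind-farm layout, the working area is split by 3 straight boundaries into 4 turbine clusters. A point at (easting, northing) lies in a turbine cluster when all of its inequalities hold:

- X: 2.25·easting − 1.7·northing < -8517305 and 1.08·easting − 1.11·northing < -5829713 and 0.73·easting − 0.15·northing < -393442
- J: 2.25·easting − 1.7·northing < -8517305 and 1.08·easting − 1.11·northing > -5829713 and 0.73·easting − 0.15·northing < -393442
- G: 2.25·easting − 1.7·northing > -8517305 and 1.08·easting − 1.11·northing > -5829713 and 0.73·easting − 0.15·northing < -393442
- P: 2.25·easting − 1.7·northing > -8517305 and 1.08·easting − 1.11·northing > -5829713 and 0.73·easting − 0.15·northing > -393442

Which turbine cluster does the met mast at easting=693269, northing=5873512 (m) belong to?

P

2.25·693269 − 1.7·5873512 = -8425115.150, which is > -8517305
1.08·693269 − 1.11·5873512 = -5770867.800, which is > -5829713
0.73·693269 − 0.15·5873512 = -374940.430, which is > -393442
This sign pattern matches P.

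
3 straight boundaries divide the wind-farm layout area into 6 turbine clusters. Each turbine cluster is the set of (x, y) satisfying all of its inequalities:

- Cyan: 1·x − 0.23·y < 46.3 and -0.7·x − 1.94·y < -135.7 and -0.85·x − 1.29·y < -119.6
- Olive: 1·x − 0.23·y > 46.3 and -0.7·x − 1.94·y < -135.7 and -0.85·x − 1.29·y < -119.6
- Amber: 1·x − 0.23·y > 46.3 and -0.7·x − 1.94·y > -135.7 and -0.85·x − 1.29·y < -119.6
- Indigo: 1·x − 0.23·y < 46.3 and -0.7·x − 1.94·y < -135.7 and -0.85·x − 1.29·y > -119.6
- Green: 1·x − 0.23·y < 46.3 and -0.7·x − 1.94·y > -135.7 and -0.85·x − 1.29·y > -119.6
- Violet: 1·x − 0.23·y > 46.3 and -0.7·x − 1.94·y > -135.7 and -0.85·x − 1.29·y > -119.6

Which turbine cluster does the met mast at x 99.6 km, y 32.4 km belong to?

1·99.6 − 0.23·32.4 = 92.148, which is > 46.3
-0.7·99.6 − 1.94·32.4 = -132.576, which is > -135.7
-0.85·99.6 − 1.29·32.4 = -126.456, which is < -119.6
This sign pattern matches Amber.

Amber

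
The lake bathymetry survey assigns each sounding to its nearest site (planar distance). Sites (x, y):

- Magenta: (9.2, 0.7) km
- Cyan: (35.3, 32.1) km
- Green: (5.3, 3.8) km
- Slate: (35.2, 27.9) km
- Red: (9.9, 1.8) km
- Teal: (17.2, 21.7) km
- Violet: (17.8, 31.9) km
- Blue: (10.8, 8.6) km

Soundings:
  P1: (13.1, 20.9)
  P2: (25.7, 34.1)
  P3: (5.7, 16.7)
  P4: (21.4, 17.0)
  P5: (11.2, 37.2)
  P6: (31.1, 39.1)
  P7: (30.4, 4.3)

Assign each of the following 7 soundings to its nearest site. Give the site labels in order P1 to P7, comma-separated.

Teal, Violet, Blue, Teal, Violet, Cyan, Blue

P1 → Teal (d²=17.45)
P2 → Violet (d²=67.25)
P3 → Blue (d²=91.62)
P4 → Teal (d²=39.73)
P5 → Violet (d²=71.65)
P6 → Cyan (d²=66.64)
P7 → Blue (d²=402.65)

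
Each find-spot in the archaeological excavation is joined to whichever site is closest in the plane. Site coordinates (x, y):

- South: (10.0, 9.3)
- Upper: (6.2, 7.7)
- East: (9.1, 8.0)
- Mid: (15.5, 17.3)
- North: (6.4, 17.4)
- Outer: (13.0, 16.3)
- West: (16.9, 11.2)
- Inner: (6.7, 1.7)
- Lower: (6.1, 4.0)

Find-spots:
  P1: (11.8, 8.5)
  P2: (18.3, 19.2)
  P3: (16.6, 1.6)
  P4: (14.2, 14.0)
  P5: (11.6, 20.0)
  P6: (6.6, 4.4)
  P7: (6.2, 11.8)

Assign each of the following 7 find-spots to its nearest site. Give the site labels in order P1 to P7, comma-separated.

P1 → South (d²=3.88)
P2 → Mid (d²=11.45)
P3 → West (d²=92.25)
P4 → Outer (d²=6.73)
P5 → Outer (d²=15.65)
P6 → Lower (d²=0.41)
P7 → Upper (d²=16.81)

South, Mid, West, Outer, Outer, Lower, Upper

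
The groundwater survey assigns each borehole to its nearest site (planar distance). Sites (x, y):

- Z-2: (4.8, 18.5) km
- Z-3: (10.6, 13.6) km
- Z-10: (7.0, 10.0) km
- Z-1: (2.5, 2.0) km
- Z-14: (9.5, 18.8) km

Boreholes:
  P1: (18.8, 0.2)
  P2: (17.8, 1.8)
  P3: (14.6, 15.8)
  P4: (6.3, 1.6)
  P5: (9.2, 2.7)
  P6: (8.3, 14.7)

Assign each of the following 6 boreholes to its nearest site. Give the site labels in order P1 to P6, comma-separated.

Z-10, Z-10, Z-3, Z-1, Z-1, Z-3

P1 → Z-10 (d²=235.28)
P2 → Z-10 (d²=183.88)
P3 → Z-3 (d²=20.84)
P4 → Z-1 (d²=14.60)
P5 → Z-1 (d²=45.38)
P6 → Z-3 (d²=6.50)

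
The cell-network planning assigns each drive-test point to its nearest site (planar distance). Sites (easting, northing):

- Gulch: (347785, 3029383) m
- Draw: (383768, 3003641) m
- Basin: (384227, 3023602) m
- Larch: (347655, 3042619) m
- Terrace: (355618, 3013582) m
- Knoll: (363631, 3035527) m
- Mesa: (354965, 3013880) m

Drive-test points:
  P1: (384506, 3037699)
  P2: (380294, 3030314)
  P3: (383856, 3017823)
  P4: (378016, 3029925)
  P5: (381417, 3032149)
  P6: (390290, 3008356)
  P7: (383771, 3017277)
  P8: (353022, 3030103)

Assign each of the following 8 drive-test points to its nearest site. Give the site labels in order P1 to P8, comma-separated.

P1 → Basin (d²=198803250.00)
P2 → Basin (d²=60519433.00)
P3 → Basin (d²=33534482.00)
P4 → Basin (d²=78556850.00)
P5 → Basin (d²=80947309.00)
P6 → Draw (d²=64767709.00)
P7 → Basin (d²=40213561.00)
P8 → Gulch (d²=27944569.00)

Basin, Basin, Basin, Basin, Basin, Draw, Basin, Gulch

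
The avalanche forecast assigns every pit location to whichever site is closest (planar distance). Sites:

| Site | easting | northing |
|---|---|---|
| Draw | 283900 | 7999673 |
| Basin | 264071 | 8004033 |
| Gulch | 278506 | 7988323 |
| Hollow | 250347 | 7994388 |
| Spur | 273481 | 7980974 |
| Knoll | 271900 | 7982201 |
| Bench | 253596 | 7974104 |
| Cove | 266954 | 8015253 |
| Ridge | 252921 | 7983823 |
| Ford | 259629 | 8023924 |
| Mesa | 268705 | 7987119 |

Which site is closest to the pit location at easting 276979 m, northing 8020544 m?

Squared distances to each site:
Draw: 483498882.000; Basin: 439229585.000; Gulch: 1040524570.000; Hollow: 1393399760.000; Spur: 1578020904.000; Knoll: 1495981890.000; Bench: 2703438289.000; Cove: 128495306.000; Ridge: 1927219205.000; Ford: 312446900.000; Mesa: 1185689701.000.
Minimum at Cove.

Cove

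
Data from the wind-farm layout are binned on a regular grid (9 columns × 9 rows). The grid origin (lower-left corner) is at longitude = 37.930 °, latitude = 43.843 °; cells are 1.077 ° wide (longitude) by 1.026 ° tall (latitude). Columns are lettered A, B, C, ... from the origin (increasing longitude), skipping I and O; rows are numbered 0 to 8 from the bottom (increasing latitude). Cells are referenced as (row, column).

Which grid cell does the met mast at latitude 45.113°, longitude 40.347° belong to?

(1, C)

Column index: ⌊(40.347 − 37.930) / 1.077⌋ = ⌊2.244⌋ = 2 → column C
Row offset from origin: ⌊(45.113 − 43.843) / 1.026⌋ = ⌊1.238⌋ = 1 → row 1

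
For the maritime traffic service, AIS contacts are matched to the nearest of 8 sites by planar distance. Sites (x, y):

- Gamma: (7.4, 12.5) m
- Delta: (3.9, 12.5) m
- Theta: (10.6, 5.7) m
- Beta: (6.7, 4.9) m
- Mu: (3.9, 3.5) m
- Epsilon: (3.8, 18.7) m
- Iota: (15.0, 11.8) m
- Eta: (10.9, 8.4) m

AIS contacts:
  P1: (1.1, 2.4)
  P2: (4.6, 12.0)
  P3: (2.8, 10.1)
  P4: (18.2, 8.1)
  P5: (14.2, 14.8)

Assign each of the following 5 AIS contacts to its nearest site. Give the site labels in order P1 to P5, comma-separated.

Mu, Delta, Delta, Iota, Iota

P1 → Mu (d²=9.05)
P2 → Delta (d²=0.74)
P3 → Delta (d²=6.97)
P4 → Iota (d²=23.93)
P5 → Iota (d²=9.64)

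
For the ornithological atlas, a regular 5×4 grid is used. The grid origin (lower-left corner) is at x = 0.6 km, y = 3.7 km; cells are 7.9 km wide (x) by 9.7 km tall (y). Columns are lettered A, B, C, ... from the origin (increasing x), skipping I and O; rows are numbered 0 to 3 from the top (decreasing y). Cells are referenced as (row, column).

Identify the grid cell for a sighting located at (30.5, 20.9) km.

(2, D)

Column index: ⌊(30.5 − 0.6) / 7.9⌋ = ⌊3.785⌋ = 3 → column D
Row offset from origin: ⌊(20.9 − 3.7) / 9.7⌋ = ⌊1.773⌋ = 1 → row 2 (counted from top)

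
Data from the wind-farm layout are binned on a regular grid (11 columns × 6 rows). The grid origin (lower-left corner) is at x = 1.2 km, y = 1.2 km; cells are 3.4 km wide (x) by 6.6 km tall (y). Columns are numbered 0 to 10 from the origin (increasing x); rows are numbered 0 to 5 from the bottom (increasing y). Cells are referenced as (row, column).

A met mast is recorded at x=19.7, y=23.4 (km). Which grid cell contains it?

(3, 5)

Column index: ⌊(19.7 − 1.2) / 3.4⌋ = ⌊5.441⌋ = 5
Row offset from origin: ⌊(23.4 − 1.2) / 6.6⌋ = ⌊3.364⌋ = 3 → row 3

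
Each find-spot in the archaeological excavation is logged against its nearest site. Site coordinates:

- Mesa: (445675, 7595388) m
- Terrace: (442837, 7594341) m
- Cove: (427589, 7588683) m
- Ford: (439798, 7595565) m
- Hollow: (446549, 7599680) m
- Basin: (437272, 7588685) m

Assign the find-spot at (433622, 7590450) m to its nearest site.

Squared distances to each site:
Mesa: 169658653.000; Terrace: 100056106.000; Cove: 39519378.000; Ford: 64306201.000; Hollow: 252300229.000; Basin: 16437725.000.
Minimum at Basin.

Basin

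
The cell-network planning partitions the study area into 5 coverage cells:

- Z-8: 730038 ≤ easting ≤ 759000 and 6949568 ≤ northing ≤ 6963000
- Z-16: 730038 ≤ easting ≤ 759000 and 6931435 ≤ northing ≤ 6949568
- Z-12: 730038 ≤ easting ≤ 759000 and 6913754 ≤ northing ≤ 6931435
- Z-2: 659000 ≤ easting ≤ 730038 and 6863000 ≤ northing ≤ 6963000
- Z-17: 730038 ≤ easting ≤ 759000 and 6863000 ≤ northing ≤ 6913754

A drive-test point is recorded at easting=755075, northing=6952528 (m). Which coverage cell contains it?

The point has easting = 755075 and northing = 6952528.
Only Z-8 satisfies 730038 ≤ easting ≤ 759000 and 6949568 ≤ northing ≤ 6963000.

Z-8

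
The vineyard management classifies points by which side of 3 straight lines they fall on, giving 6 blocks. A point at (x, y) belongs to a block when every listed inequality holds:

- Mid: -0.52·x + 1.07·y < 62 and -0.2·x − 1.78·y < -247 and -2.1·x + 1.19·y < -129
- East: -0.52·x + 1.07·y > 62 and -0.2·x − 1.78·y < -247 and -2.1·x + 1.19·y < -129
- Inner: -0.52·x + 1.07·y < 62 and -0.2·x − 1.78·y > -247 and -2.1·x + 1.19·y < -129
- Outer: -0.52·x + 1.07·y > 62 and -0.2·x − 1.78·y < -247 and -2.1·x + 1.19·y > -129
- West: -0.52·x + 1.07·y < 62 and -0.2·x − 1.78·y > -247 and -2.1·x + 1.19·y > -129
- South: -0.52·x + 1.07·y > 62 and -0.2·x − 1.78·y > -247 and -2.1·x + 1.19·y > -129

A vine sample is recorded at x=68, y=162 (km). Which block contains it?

Outer

-0.52·68 + 1.07·162 = 137.980, which is > 62
-0.2·68 − 1.78·162 = -301.960, which is < -247
-2.1·68 + 1.19·162 = 49.980, which is > -129
This sign pattern matches Outer.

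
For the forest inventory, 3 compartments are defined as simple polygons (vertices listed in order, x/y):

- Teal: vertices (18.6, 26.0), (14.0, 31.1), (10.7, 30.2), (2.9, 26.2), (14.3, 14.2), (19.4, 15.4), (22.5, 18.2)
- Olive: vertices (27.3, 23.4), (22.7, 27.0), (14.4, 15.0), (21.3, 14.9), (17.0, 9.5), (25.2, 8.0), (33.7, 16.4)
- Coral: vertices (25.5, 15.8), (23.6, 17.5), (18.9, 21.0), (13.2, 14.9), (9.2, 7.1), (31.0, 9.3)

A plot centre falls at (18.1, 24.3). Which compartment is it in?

Cast a ray rightward from (18.1, 24.3). For each polygon, the edges (by vertex number in listed order) whose endpoints lie on opposite sides of y = 24.3, where each meets that height, and whether that is right or left of the point:
Teal: 4–5 at x≈4.70 (left), 7–1 at x≈19.45 (right) → 1 crossing.
Olive: 1–2 at x≈26.15 (right), 2–3 at x≈20.83 (right) → 2 crossings.
Coral: no edge straddles that height → 0 crossings.
Only Teal has an odd count, so the point is inside Teal.

Teal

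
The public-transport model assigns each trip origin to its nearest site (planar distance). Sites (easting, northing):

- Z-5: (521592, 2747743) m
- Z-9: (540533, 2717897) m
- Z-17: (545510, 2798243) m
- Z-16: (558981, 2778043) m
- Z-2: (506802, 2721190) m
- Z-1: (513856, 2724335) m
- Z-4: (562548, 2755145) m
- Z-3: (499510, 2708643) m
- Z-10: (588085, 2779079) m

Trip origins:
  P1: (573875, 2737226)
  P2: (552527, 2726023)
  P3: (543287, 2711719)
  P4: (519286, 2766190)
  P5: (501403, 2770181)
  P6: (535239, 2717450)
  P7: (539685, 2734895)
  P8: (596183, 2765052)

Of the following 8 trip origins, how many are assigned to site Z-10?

1

P1 → Z-4
P2 → Z-9
P3 → Z-9
P4 → Z-5
P5 → Z-5
P6 → Z-9
P7 → Z-9
P8 → Z-10
1 of the 8 goes to Z-10.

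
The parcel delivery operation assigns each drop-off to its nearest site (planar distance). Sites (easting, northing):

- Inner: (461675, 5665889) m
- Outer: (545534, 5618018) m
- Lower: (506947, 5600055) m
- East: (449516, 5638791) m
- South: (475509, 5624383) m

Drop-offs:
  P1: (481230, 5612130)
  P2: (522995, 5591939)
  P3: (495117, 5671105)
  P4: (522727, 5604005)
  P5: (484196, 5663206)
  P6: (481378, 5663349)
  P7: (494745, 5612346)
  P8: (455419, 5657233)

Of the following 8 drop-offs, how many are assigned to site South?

P1 → South
P2 → Lower
P3 → Inner
P4 → Lower
P5 → Inner
P6 → Inner
P7 → Lower
P8 → Inner
1 of the 8 goes to South.

1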